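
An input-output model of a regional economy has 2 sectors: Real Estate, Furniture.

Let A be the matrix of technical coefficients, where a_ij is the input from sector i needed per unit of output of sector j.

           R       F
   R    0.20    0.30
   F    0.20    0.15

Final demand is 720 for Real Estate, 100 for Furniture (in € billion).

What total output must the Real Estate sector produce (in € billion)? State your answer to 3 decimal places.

x_R = 1035.484

I − A =
  [   0.80    -0.30]
  [  -0.20     0.85]
det(I−A) = (0.80)(0.85) − (-0.30)(-0.20) = 0.6200
adj(I−A) = [[0.85, 0.30], [0.20, 0.80]]
(I − A)⁻¹ = adj(I−A) / det(I−A) ≈
  [   1.3710     0.4839]
  [   0.3226     1.2903]
x = (I − A)⁻¹ d = adj(I−A)·d / det(I−A), with det(I−A) = 0.6200:
  x_R = (0.85·720 + 0.30·100) / 0.6200 = 642.00 / 0.6200 ≈ 1035.484
  x_F = (0.20·720 + 0.80·100) / 0.6200 = 224.00 / 0.6200 ≈ 361.290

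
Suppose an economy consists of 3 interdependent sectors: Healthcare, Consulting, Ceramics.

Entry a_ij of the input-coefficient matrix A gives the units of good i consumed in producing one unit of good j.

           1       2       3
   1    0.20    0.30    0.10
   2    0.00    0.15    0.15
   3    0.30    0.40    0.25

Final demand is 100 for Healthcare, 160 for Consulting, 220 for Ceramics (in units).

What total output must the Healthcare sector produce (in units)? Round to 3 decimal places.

I − A =
  [   0.80    -0.30    -0.10]
  [   0.00     0.85    -0.15]
  [  -0.30    -0.40     0.75]
Cofactors of I−A, C_ij = (−1)^(i+j)·(minor ij) (rows/columns in the sector order above):
  C_11 = (0.85)(0.75) − (-0.15)(-0.40) = 0.5775
  C_12 = −[(0.00)(0.75) − (-0.15)(-0.30)] = 0.0450
  C_13 = (0.00)(-0.40) − (0.85)(-0.30) = 0.2550
  C_21 = −[(-0.30)(0.75) − (-0.10)(-0.40)] = 0.2650
  C_22 = (0.80)(0.75) − (-0.10)(-0.30) = 0.5700
  C_23 = −[(0.80)(-0.40) − (-0.30)(-0.30)] = 0.4100
  C_31 = (-0.30)(-0.15) − (-0.10)(0.85) = 0.1300
  C_32 = −[(0.80)(-0.15) − (-0.10)(0.00)] = 0.1200
  C_33 = (0.80)(0.85) − (-0.30)(0.00) = 0.6800
det(I−A) = Σ_j (I−A)_1j·C_1j = (0.80)(0.5775) + (-0.30)(0.0450) + (-0.10)(0.2550) = 0.4230
adj(I−A) = Cᵀ =
  [ 0.5775   0.2650   0.1300]
  [ 0.0450   0.5700   0.1200]
  [ 0.2550   0.4100   0.6800]
(I − A)⁻¹ = adj(I−A) / det(I−A) ≈
  [   1.3652     0.6265     0.3073]
  [   0.1064     1.3475     0.2837]
  [   0.6028     0.9693     1.6076]
x = (I − A)⁻¹ d = adj(I−A)·d / det(I−A), with det(I−A) = 0.4230:
  x_1 = (0.5775·100 + 0.2650·160 + 0.1300·220) / 0.4230 = 128.75 / 0.4230 ≈ 304.374
  x_2 = (0.0450·100 + 0.5700·160 + 0.1200·220) / 0.4230 = 122.10 / 0.4230 ≈ 288.652
  x_3 = (0.2550·100 + 0.4100·160 + 0.6800·220) / 0.4230 = 240.70 / 0.4230 ≈ 569.031

x_1 = 304.374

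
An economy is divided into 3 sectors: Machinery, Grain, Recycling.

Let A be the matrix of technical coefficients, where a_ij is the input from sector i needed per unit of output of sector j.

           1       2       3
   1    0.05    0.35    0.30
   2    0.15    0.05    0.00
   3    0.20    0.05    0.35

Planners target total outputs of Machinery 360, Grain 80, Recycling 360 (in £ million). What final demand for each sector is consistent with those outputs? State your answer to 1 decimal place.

I − A =
  [   0.95    -0.35    -0.30]
  [  -0.15     0.95     0.00]
  [  -0.20    -0.05     0.65]
d = (I − A) x:
  d_1 = (+0.95)·360 + (-0.35)·80 + (-0.30)·360 = 206.0
  d_2 = (-0.15)·360 + (+0.95)·80 + (+0.00)·360 = 22.0
  d_3 = (-0.20)·360 + (-0.05)·80 + (+0.65)·360 = 158.0

d_1 = 206.0, d_2 = 22.0, d_3 = 158.0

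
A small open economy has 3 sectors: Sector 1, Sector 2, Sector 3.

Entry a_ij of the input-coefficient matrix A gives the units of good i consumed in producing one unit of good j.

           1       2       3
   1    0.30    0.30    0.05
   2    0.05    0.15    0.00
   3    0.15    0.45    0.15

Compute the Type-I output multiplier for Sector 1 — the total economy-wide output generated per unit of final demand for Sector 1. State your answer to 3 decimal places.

I − A =
  [   0.70    -0.30    -0.05]
  [  -0.05     0.85     0.00]
  [  -0.15    -0.45     0.85]
Cofactors of I−A, C_ij = (−1)^(i+j)·(minor ij) (rows/columns in the sector order above):
  C_11 = (0.85)(0.85) − (0.00)(-0.45) = 0.7225
  C_12 = −[(-0.05)(0.85) − (0.00)(-0.15)] = 0.0425
  C_13 = (-0.05)(-0.45) − (0.85)(-0.15) = 0.1500
  C_21 = −[(-0.30)(0.85) − (-0.05)(-0.45)] = 0.2775
  C_22 = (0.70)(0.85) − (-0.05)(-0.15) = 0.5875
  C_23 = −[(0.70)(-0.45) − (-0.30)(-0.15)] = 0.3600
  C_31 = (-0.30)(0.00) − (-0.05)(0.85) = 0.0425
  C_32 = −[(0.70)(0.00) − (-0.05)(-0.05)] = 0.0025
  C_33 = (0.70)(0.85) − (-0.30)(-0.05) = 0.5800
det(I−A) = Σ_j (I−A)_1j·C_1j = (0.70)(0.7225) + (-0.30)(0.0425) + (-0.05)(0.1500) = 0.4855
adj(I−A) = Cᵀ =
  [ 0.7225   0.2775   0.0425]
  [ 0.0425   0.5875   0.0025]
  [ 0.1500   0.3600   0.5800]
(I − A)⁻¹ = adj(I−A) / det(I−A) ≈
  [   1.4882     0.5716     0.0875]
  [   0.0875     1.2101     0.0051]
  [   0.3090     0.7415     1.1946]
The output multiplier for sector j is the column-j sum of the Leontief inverse (I − A)⁻¹ = adj(I−A) / det(I−A).
Column 1 of adj(I−A): (0.7225, 0.0425, 0.1500); det(I−A) = 0.4855.
m_1 = (0.7225 + 0.0425 + 0.1500) / 0.4855 = 0.915 / 0.4855 ≈ 1.885.

m_1 = 1.885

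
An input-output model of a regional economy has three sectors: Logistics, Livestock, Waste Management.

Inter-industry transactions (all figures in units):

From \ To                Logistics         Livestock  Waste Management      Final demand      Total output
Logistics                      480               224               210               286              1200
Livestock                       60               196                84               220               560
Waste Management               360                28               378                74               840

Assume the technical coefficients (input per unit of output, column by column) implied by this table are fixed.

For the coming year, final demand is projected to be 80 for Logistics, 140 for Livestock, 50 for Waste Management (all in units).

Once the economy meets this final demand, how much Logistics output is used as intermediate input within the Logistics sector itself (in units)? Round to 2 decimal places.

Technical coefficients a_ij = z_ij / X_j:
  a_11 = 480/1200 = 0.40, a_21 = 60/1200 = 0.05, a_31 = 360/1200 = 0.30
  a_12 = 224/560 = 0.40, a_22 = 196/560 = 0.35, a_32 = 28/560 = 0.05
  a_13 = 210/840 = 0.25, a_23 = 84/840 = 0.10, a_33 = 378/840 = 0.45
I − A =
  [   0.60    -0.40    -0.25]
  [  -0.05     0.65    -0.10]
  [  -0.30    -0.05     0.55]
Cofactors of I−A, C_ij = (−1)^(i+j)·(minor ij) (rows/columns in the sector order above):
  C_11 = (0.65)(0.55) − (-0.10)(-0.05) = 0.3525
  C_12 = −[(-0.05)(0.55) − (-0.10)(-0.30)] = 0.0575
  C_13 = (-0.05)(-0.05) − (0.65)(-0.30) = 0.1975
  C_21 = −[(-0.40)(0.55) − (-0.25)(-0.05)] = 0.2325
  C_22 = (0.60)(0.55) − (-0.25)(-0.30) = 0.2550
  C_23 = −[(0.60)(-0.05) − (-0.40)(-0.30)] = 0.1500
  C_31 = (-0.40)(-0.10) − (-0.25)(0.65) = 0.2025
  C_32 = −[(0.60)(-0.10) − (-0.25)(-0.05)] = 0.0725
  C_33 = (0.60)(0.65) − (-0.40)(-0.05) = 0.3700
det(I−A) = Σ_j (I−A)_1j·C_1j = (0.60)(0.3525) + (-0.40)(0.0575) + (-0.25)(0.1975) = 0.139125
adj(I−A) = Cᵀ =
  [ 0.3525   0.2325   0.2025]
  [ 0.0575   0.2550   0.0725]
  [ 0.1975   0.1500   0.3700]
(I − A)⁻¹ = adj(I−A) / det(I−A) ≈
  [   2.5337     1.6712     1.4555]
  [   0.4133     1.8329     0.5211]
  [   1.4196     1.0782     2.6595]
First solve x = (I − A)⁻¹ d = adj(I−A)·d / det(I−A); in particular x_1 = (0.3525·80 + 0.2325·140 + 0.2025·50) / 0.139125 = 70.875 / 0.139125 ≈ 509.4340.
Intermediate flow from 1 to 1: z_11 = a_11 · x_1 = 0.40 × 70.875 / 0.139125 = 28.35 / 0.139125 ≈ 203.77.

z_11 = 203.77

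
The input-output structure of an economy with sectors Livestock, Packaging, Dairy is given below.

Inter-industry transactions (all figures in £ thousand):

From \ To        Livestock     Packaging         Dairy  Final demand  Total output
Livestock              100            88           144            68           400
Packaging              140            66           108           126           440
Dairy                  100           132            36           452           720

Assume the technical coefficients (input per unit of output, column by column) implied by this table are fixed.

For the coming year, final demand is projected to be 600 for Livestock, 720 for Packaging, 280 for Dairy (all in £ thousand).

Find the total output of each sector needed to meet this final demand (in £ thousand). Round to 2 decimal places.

x_1 = 1596.55, x_2 = 1726.85, x_3 = 1260.20

Technical coefficients a_ij = z_ij / X_j:
  a_11 = 100/400 = 0.25, a_21 = 140/400 = 0.35, a_31 = 100/400 = 0.25
  a_12 = 88/440 = 0.20, a_22 = 66/440 = 0.15, a_32 = 132/440 = 0.30
  a_13 = 144/720 = 0.20, a_23 = 108/720 = 0.15, a_33 = 36/720 = 0.05
I − A =
  [   0.75    -0.20    -0.20]
  [  -0.35     0.85    -0.15]
  [  -0.25    -0.30     0.95]
Cofactors of I−A, C_ij = (−1)^(i+j)·(minor ij) (rows/columns in the sector order above):
  C_11 = (0.85)(0.95) − (-0.15)(-0.30) = 0.7625
  C_12 = −[(-0.35)(0.95) − (-0.15)(-0.25)] = 0.3700
  C_13 = (-0.35)(-0.30) − (0.85)(-0.25) = 0.3175
  C_21 = −[(-0.20)(0.95) − (-0.20)(-0.30)] = 0.2500
  C_22 = (0.75)(0.95) − (-0.20)(-0.25) = 0.6625
  C_23 = −[(0.75)(-0.30) − (-0.20)(-0.25)] = 0.2750
  C_31 = (-0.20)(-0.15) − (-0.20)(0.85) = 0.2000
  C_32 = −[(0.75)(-0.15) − (-0.20)(-0.35)] = 0.1825
  C_33 = (0.75)(0.85) − (-0.20)(-0.35) = 0.5675
det(I−A) = Σ_j (I−A)_1j·C_1j = (0.75)(0.7625) + (-0.20)(0.3700) + (-0.20)(0.3175) = 0.434375
adj(I−A) = Cᵀ =
  [ 0.7625   0.2500   0.2000]
  [ 0.3700   0.6625   0.1825]
  [ 0.3175   0.2750   0.5675]
(I − A)⁻¹ = adj(I−A) / det(I−A) ≈
  [   1.7554     0.5755     0.4604]
  [   0.8518     1.5252     0.4201]
  [   0.7309     0.6331     1.3065]
x = (I − A)⁻¹ d = adj(I−A)·d / det(I−A), with det(I−A) = 0.434375:
  x_1 = (0.7625·600 + 0.2500·720 + 0.2000·280) / 0.434375 = 693.50 / 0.434375 ≈ 1596.55
  x_2 = (0.3700·600 + 0.6625·720 + 0.1825·280) / 0.434375 = 750.10 / 0.434375 ≈ 1726.85
  x_3 = (0.3175·600 + 0.2750·720 + 0.5675·280) / 0.434375 = 547.40 / 0.434375 ≈ 1260.20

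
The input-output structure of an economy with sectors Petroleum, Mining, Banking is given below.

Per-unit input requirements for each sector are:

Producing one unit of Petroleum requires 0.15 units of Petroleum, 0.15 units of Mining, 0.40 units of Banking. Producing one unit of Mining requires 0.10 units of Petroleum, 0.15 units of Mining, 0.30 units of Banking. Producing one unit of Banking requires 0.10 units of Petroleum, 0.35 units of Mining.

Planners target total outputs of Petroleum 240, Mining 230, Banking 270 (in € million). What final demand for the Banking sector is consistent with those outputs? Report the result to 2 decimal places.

I − A =
  [   0.85    -0.10    -0.10]
  [  -0.15     0.85    -0.35]
  [  -0.40    -0.30     1.00]
d = (I − A) x:
  d_P = (+0.85)·240 + (-0.10)·230 + (-0.10)·270 = 154.00
  d_M = (-0.15)·240 + (+0.85)·230 + (-0.35)·270 = 65.00
  d_B = (-0.40)·240 + (-0.30)·230 + (+1.00)·270 = 105.00

d_B = 105.00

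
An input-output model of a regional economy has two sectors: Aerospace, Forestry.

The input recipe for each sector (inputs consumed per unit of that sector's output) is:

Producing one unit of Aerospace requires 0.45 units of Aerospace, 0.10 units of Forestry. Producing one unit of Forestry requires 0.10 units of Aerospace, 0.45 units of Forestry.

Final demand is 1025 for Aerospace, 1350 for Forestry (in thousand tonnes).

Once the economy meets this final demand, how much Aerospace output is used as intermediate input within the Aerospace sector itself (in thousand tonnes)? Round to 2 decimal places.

z_AA = 1075.00

I − A =
  [   0.55    -0.10]
  [  -0.10     0.55]
det(I−A) = (0.55)(0.55) − (-0.10)(-0.10) = 0.2925
adj(I−A) = [[0.55, 0.10], [0.10, 0.55]]
(I − A)⁻¹ = adj(I−A) / det(I−A) ≈
  [   1.8803     0.3419]
  [   0.3419     1.8803]
First solve x = (I − A)⁻¹ d = adj(I−A)·d / det(I−A); in particular x_A = (0.55·1025 + 0.10·1350) / 0.2925 = 698.75 / 0.2925 ≈ 2388.8889.
Intermediate flow from A to A: z_AA = a_AA · x_A = 0.45 × 698.75 / 0.2925 = 314.4375 / 0.2925 = 1075.00.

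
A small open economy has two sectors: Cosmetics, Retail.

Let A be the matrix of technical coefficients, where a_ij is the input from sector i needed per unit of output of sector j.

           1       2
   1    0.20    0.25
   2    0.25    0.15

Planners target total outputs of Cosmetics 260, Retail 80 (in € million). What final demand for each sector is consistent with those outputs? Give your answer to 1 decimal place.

I − A =
  [   0.80    -0.25]
  [  -0.25     0.85]
d = (I − A) x:
  d_1 = (+0.80)·260 + (-0.25)·80 = 188.0
  d_2 = (-0.25)·260 + (+0.85)·80 = 3.0

d_1 = 188.0, d_2 = 3.0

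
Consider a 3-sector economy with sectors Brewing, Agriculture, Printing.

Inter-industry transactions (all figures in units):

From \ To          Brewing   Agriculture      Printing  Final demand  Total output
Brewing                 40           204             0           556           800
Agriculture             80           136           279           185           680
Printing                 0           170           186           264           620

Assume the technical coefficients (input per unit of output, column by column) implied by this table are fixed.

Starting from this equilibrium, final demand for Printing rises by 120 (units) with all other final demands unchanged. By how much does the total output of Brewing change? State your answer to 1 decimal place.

Δx_B = 40.1

Technical coefficients a_ij = z_ij / X_j:
  a_BB = 40/800 = 0.05, a_AB = 80/800 = 0.10, a_PB = 0/800 = 0.00
  a_BA = 204/680 = 0.30, a_AA = 136/680 = 0.20, a_PA = 170/680 = 0.25
  a_BP = 0/620 = 0.00, a_AP = 279/620 = 0.45, a_PP = 186/620 = 0.30
I − A =
  [   0.95    -0.30     0.00]
  [  -0.10     0.80    -0.45]
  [   0.00    -0.25     0.70]
Cofactors of I−A, C_ij = (−1)^(i+j)·(minor ij) (rows/columns in the sector order above):
  C_11 = (0.80)(0.70) − (-0.45)(-0.25) = 0.4475
  C_12 = −[(-0.10)(0.70) − (-0.45)(0.00)] = 0.0700
  C_13 = (-0.10)(-0.25) − (0.80)(0.00) = 0.0250
  C_21 = −[(-0.30)(0.70) − (0.00)(-0.25)] = 0.2100
  C_22 = (0.95)(0.70) − (0.00)(0.00) = 0.6650
  C_23 = −[(0.95)(-0.25) − (-0.30)(0.00)] = 0.2375
  C_31 = (-0.30)(-0.45) − (0.00)(0.80) = 0.1350
  C_32 = −[(0.95)(-0.45) − (0.00)(-0.10)] = 0.4275
  C_33 = (0.95)(0.80) − (-0.30)(-0.10) = 0.7300
det(I−A) = Σ_j (I−A)_1j·C_1j = (0.95)(0.4475) + (-0.30)(0.0700) + (0.00)(0.0250) = 0.404125
adj(I−A) = Cᵀ =
  [ 0.4475   0.2100   0.1350]
  [ 0.0700   0.6650   0.4275]
  [ 0.0250   0.2375   0.7300]
(I − A)⁻¹ = adj(I−A) / det(I−A) ≈
  [   1.1073     0.5196     0.3341]
  [   0.1732     1.6455     1.0578]
  [   0.0619     0.5877     1.8064]
Δx = (I − A)⁻¹ Δd with Δd having +120 in the Printing component and 0 elsewhere.
So Δx_B = L_BP · (+120), where L_BP = adj(I−A)_BP / det(I−A) = 0.1350 / 0.404125.
Δx_B = 0.1350 × (+120) / 0.404125 = 16.20 / 0.404125 ≈ 40.1.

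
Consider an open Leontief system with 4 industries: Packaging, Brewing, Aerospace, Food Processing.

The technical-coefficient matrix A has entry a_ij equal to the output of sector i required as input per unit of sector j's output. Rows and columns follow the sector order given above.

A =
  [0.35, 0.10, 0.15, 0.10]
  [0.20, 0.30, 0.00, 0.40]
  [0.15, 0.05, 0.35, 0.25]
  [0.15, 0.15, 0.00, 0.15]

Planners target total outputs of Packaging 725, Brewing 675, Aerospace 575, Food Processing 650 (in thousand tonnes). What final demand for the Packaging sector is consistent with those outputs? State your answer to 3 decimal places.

I − A =
  [   0.65    -0.10    -0.15    -0.10]
  [  -0.20     0.70     0.00    -0.40]
  [  -0.15    -0.05     0.65    -0.25]
  [  -0.15    -0.15     0.00     0.85]
d = (I − A) x:
  d_1 = (+0.65)·725 + (-0.10)·675 + (-0.15)·575 + (-0.10)·650 = 252.500
  d_2 = (-0.20)·725 + (+0.70)·675 + (+0.00)·575 + (-0.40)·650 = 67.500
  d_3 = (-0.15)·725 + (-0.05)·675 + (+0.65)·575 + (-0.25)·650 = 68.750
  d_4 = (-0.15)·725 + (-0.15)·675 + (+0.00)·575 + (+0.85)·650 = 342.500

d_1 = 252.500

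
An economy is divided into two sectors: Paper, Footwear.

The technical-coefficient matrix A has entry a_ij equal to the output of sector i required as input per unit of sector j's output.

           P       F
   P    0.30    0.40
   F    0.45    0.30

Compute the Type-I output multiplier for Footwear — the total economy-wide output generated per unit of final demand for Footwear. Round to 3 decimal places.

m_F = 3.548

I − A =
  [   0.70    -0.40]
  [  -0.45     0.70]
det(I−A) = (0.70)(0.70) − (-0.40)(-0.45) = 0.3100
adj(I−A) = [[0.70, 0.40], [0.45, 0.70]]
(I − A)⁻¹ = adj(I−A) / det(I−A) ≈
  [   2.2581     1.2903]
  [   1.4516     2.2581]
The output multiplier for sector j is the column-j sum of the Leontief inverse (I − A)⁻¹ = adj(I−A) / det(I−A).
Column F of adj(I−A): (0.40, 0.70); det(I−A) = 0.3100.
m_F = (0.40 + 0.70) / 0.3100 = 1.10 / 0.3100 ≈ 3.548.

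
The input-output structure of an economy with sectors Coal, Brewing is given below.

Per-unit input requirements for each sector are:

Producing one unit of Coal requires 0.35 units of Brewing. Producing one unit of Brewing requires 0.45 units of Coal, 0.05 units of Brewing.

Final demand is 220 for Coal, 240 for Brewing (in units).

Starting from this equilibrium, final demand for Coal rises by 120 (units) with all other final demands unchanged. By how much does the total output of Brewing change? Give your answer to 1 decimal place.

I − A =
  [   1.00    -0.45]
  [  -0.35     0.95]
det(I−A) = (1.00)(0.95) − (-0.45)(-0.35) = 0.7925
adj(I−A) = [[0.95, 0.45], [0.35, 1.00]]
(I − A)⁻¹ = adj(I−A) / det(I−A) ≈
  [   1.1987     0.5678]
  [   0.4416     1.2618]
Δx = (I − A)⁻¹ Δd with Δd having +120 in the Coal component and 0 elsewhere.
So Δx_2 = L_21 · (+120), where L_21 = adj(I−A)_21 / det(I−A) = 0.35 / 0.7925.
Δx_2 = 0.35 × (+120) / 0.7925 = 42.00 / 0.7925 ≈ 53.0.

Δx_2 = 53.0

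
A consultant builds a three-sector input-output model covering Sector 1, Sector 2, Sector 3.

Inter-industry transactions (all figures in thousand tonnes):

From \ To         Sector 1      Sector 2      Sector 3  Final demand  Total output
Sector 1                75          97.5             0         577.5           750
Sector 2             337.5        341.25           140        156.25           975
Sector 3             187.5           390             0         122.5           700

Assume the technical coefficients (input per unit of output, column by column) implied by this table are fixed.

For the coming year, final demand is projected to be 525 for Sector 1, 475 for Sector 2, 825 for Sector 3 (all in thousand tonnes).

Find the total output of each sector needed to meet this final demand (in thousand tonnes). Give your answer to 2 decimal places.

Technical coefficients a_ij = z_ij / X_j:
  a_11 = 75/750 = 0.10, a_21 = 337.5/750 = 0.45, a_31 = 187.5/750 = 0.25
  a_12 = 97.5/975 = 0.10, a_22 = 341.25/975 = 0.35, a_32 = 390/975 = 0.40
  a_13 = 0/700 = 0.00, a_23 = 140/700 = 0.20, a_33 = 0/700 = 0.00
I − A =
  [   0.90    -0.10     0.00]
  [  -0.45     0.65    -0.20]
  [  -0.25    -0.40     1.00]
Cofactors of I−A, C_ij = (−1)^(i+j)·(minor ij) (rows/columns in the sector order above):
  C_11 = (0.65)(1.00) − (-0.20)(-0.40) = 0.5700
  C_12 = −[(-0.45)(1.00) − (-0.20)(-0.25)] = 0.5000
  C_13 = (-0.45)(-0.40) − (0.65)(-0.25) = 0.3425
  C_21 = −[(-0.10)(1.00) − (0.00)(-0.40)] = 0.1000
  C_22 = (0.90)(1.00) − (0.00)(-0.25) = 0.9000
  C_23 = −[(0.90)(-0.40) − (-0.10)(-0.25)] = 0.3850
  C_31 = (-0.10)(-0.20) − (0.00)(0.65) = 0.0200
  C_32 = −[(0.90)(-0.20) − (0.00)(-0.45)] = 0.1800
  C_33 = (0.90)(0.65) − (-0.10)(-0.45) = 0.5400
det(I−A) = Σ_j (I−A)_1j·C_1j = (0.90)(0.5700) + (-0.10)(0.5000) + (0.00)(0.3425) = 0.4630
adj(I−A) = Cᵀ =
  [ 0.5700   0.1000   0.0200]
  [ 0.5000   0.9000   0.1800]
  [ 0.3425   0.3850   0.5400]
(I − A)⁻¹ = adj(I−A) / det(I−A) ≈
  [   1.2311     0.2160     0.0432]
  [   1.0799     1.9438     0.3888]
  [   0.7397     0.8315     1.1663]
x = (I − A)⁻¹ d = adj(I−A)·d / det(I−A), with det(I−A) = 0.4630:
  x_1 = (0.5700·525 + 0.1000·475 + 0.0200·825) / 0.4630 = 363.25 / 0.4630 ≈ 784.56
  x_2 = (0.5000·525 + 0.9000·475 + 0.1800·825) / 0.4630 = 838.50 / 0.4630 ≈ 1811.02
  x_3 = (0.3425·525 + 0.3850·475 + 0.5400·825) / 0.4630 = 808.1875 / 0.4630 ≈ 1745.55

x_1 = 784.56, x_2 = 1811.02, x_3 = 1745.55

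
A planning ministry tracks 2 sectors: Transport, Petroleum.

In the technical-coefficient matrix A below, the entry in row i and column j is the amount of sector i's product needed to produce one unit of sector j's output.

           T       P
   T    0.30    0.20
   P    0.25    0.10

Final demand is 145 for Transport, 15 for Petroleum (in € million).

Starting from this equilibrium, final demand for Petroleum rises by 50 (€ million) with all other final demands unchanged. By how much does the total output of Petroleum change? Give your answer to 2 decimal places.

Δx_P = 60.34

I − A =
  [   0.70    -0.20]
  [  -0.25     0.90]
det(I−A) = (0.70)(0.90) − (-0.20)(-0.25) = 0.5800
adj(I−A) = [[0.90, 0.20], [0.25, 0.70]]
(I − A)⁻¹ = adj(I−A) / det(I−A) ≈
  [   1.5517     0.3448]
  [   0.4310     1.2069]
Δx = (I − A)⁻¹ Δd with Δd having +50 in the Petroleum component and 0 elsewhere.
So Δx_P = L_PP · (+50), where L_PP = adj(I−A)_PP / det(I−A) = 0.70 / 0.5800.
Δx_P = 0.70 × (+50) / 0.5800 = 35.00 / 0.5800 ≈ 60.34.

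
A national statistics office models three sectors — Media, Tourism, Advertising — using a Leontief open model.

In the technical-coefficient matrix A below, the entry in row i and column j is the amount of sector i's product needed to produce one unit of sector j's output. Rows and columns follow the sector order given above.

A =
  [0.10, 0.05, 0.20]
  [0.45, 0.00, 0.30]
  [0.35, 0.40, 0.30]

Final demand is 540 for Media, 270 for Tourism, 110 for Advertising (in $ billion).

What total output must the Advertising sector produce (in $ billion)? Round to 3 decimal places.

I − A =
  [   0.90    -0.05    -0.20]
  [  -0.45     1.00    -0.30]
  [  -0.35    -0.40     0.70]
Cofactors of I−A, C_ij = (−1)^(i+j)·(minor ij) (rows/columns in the sector order above):
  C_11 = (1.00)(0.70) − (-0.30)(-0.40) = 0.5800
  C_12 = −[(-0.45)(0.70) − (-0.30)(-0.35)] = 0.4200
  C_13 = (-0.45)(-0.40) − (1.00)(-0.35) = 0.5300
  C_21 = −[(-0.05)(0.70) − (-0.20)(-0.40)] = 0.1150
  C_22 = (0.90)(0.70) − (-0.20)(-0.35) = 0.5600
  C_23 = −[(0.90)(-0.40) − (-0.05)(-0.35)] = 0.3775
  C_31 = (-0.05)(-0.30) − (-0.20)(1.00) = 0.2150
  C_32 = −[(0.90)(-0.30) − (-0.20)(-0.45)] = 0.3600
  C_33 = (0.90)(1.00) − (-0.05)(-0.45) = 0.8775
det(I−A) = Σ_j (I−A)_1j·C_1j = (0.90)(0.5800) + (-0.05)(0.4200) + (-0.20)(0.5300) = 0.3950
adj(I−A) = Cᵀ =
  [ 0.5800   0.1150   0.2150]
  [ 0.4200   0.5600   0.3600]
  [ 0.5300   0.3775   0.8775]
(I − A)⁻¹ = adj(I−A) / det(I−A) ≈
  [   1.4684     0.2911     0.5443]
  [   1.0633     1.4177     0.9114]
  [   1.3418     0.9557     2.2215]
x = (I − A)⁻¹ d = adj(I−A)·d / det(I−A), with det(I−A) = 0.3950:
  x_M = (0.5800·540 + 0.1150·270 + 0.2150·110) / 0.3950 = 367.90 / 0.3950 ≈ 931.392
  x_T = (0.4200·540 + 0.5600·270 + 0.3600·110) / 0.3950 = 417.60 / 0.3950 ≈ 1057.215
  x_A = (0.5300·540 + 0.3775·270 + 0.8775·110) / 0.3950 = 484.65 / 0.3950 ≈ 1226.962

x_A = 1226.962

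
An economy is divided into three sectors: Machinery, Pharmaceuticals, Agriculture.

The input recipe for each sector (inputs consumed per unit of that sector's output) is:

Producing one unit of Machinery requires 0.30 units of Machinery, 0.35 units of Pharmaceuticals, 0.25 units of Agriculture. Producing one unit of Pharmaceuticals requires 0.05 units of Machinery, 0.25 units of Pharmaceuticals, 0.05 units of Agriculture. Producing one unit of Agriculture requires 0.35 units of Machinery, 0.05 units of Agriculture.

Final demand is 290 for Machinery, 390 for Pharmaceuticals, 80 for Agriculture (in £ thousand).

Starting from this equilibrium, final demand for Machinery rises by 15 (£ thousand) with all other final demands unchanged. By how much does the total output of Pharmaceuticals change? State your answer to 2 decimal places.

Δx_2 = 12.15

I − A =
  [   0.70    -0.05    -0.35]
  [  -0.35     0.75     0.00]
  [  -0.25    -0.05     0.95]
Cofactors of I−A, C_ij = (−1)^(i+j)·(minor ij) (rows/columns in the sector order above):
  C_11 = (0.75)(0.95) − (0.00)(-0.05) = 0.7125
  C_12 = −[(-0.35)(0.95) − (0.00)(-0.25)] = 0.3325
  C_13 = (-0.35)(-0.05) − (0.75)(-0.25) = 0.2050
  C_21 = −[(-0.05)(0.95) − (-0.35)(-0.05)] = 0.0650
  C_22 = (0.70)(0.95) − (-0.35)(-0.25) = 0.5775
  C_23 = −[(0.70)(-0.05) − (-0.05)(-0.25)] = 0.0475
  C_31 = (-0.05)(0.00) − (-0.35)(0.75) = 0.2625
  C_32 = −[(0.70)(0.00) − (-0.35)(-0.35)] = 0.1225
  C_33 = (0.70)(0.75) − (-0.05)(-0.35) = 0.5075
det(I−A) = Σ_j (I−A)_1j·C_1j = (0.70)(0.7125) + (-0.05)(0.3325) + (-0.35)(0.2050) = 0.410375
adj(I−A) = Cᵀ =
  [ 0.7125   0.0650   0.2625]
  [ 0.3325   0.5775   0.1225]
  [ 0.2050   0.0475   0.5075]
(I − A)⁻¹ = adj(I−A) / det(I−A) ≈
  [   1.7362     0.1584     0.6397]
  [   0.8102     1.4072     0.2985]
  [   0.4995     0.1157     1.2367]
Δx = (I − A)⁻¹ Δd with Δd having +15 in the Machinery component and 0 elsewhere.
So Δx_2 = L_21 · (+15), where L_21 = adj(I−A)_21 / det(I−A) = 0.3325 / 0.410375.
Δx_2 = 0.3325 × (+15) / 0.410375 = 4.9875 / 0.410375 ≈ 12.15.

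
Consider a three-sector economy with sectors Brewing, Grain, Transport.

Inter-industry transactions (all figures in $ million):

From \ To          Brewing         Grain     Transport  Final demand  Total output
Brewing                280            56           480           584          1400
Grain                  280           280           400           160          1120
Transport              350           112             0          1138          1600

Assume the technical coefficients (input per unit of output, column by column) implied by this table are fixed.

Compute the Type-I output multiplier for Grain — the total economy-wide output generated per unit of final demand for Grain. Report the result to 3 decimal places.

Technical coefficients a_ij = z_ij / X_j:
  a_BB = 280/1400 = 0.20, a_GB = 280/1400 = 0.20, a_TB = 350/1400 = 0.25
  a_BG = 56/1120 = 0.05, a_GG = 280/1120 = 0.25, a_TG = 112/1120 = 0.10
  a_BT = 480/1600 = 0.30, a_GT = 400/1600 = 0.25, a_TT = 0/1600 = 0.00
I − A =
  [   0.80    -0.05    -0.30]
  [  -0.20     0.75    -0.25]
  [  -0.25    -0.10     1.00]
Cofactors of I−A, C_ij = (−1)^(i+j)·(minor ij) (rows/columns in the sector order above):
  C_11 = (0.75)(1.00) − (-0.25)(-0.10) = 0.7250
  C_12 = −[(-0.20)(1.00) − (-0.25)(-0.25)] = 0.2625
  C_13 = (-0.20)(-0.10) − (0.75)(-0.25) = 0.2075
  C_21 = −[(-0.05)(1.00) − (-0.30)(-0.10)] = 0.0800
  C_22 = (0.80)(1.00) − (-0.30)(-0.25) = 0.7250
  C_23 = −[(0.80)(-0.10) − (-0.05)(-0.25)] = 0.0925
  C_31 = (-0.05)(-0.25) − (-0.30)(0.75) = 0.2375
  C_32 = −[(0.80)(-0.25) − (-0.30)(-0.20)] = 0.2600
  C_33 = (0.80)(0.75) − (-0.05)(-0.20) = 0.5900
det(I−A) = Σ_j (I−A)_1j·C_1j = (0.80)(0.7250) + (-0.05)(0.2625) + (-0.30)(0.2075) = 0.504625
adj(I−A) = Cᵀ =
  [ 0.7250   0.0800   0.2375]
  [ 0.2625   0.7250   0.2600]
  [ 0.2075   0.0925   0.5900]
(I − A)⁻¹ = adj(I−A) / det(I−A) ≈
  [   1.4367     0.1585     0.4706]
  [   0.5202     1.4367     0.5152]
  [   0.4112     0.1833     1.1692]
The output multiplier for sector j is the column-j sum of the Leontief inverse (I − A)⁻¹ = adj(I−A) / det(I−A).
Column G of adj(I−A): (0.0800, 0.7250, 0.0925); det(I−A) = 0.504625.
m_G = (0.0800 + 0.7250 + 0.0925) / 0.504625 = 0.8975 / 0.504625 ≈ 1.779.

m_G = 1.779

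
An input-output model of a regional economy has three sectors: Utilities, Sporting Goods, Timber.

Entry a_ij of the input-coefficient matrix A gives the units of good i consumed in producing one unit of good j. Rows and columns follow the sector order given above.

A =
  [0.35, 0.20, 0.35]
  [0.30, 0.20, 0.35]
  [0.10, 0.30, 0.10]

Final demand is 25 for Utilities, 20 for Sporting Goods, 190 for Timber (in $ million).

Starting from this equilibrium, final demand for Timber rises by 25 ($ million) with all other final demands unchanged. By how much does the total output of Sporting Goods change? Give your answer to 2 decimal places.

I − A =
  [   0.65    -0.20    -0.35]
  [  -0.30     0.80    -0.35]
  [  -0.10    -0.30     0.90]
Cofactors of I−A, C_ij = (−1)^(i+j)·(minor ij) (rows/columns in the sector order above):
  C_11 = (0.80)(0.90) − (-0.35)(-0.30) = 0.6150
  C_12 = −[(-0.30)(0.90) − (-0.35)(-0.10)] = 0.3050
  C_13 = (-0.30)(-0.30) − (0.80)(-0.10) = 0.1700
  C_21 = −[(-0.20)(0.90) − (-0.35)(-0.30)] = 0.2850
  C_22 = (0.65)(0.90) − (-0.35)(-0.10) = 0.5500
  C_23 = −[(0.65)(-0.30) − (-0.20)(-0.10)] = 0.2150
  C_31 = (-0.20)(-0.35) − (-0.35)(0.80) = 0.3500
  C_32 = −[(0.65)(-0.35) − (-0.35)(-0.30)] = 0.3325
  C_33 = (0.65)(0.80) − (-0.20)(-0.30) = 0.4600
det(I−A) = Σ_j (I−A)_1j·C_1j = (0.65)(0.6150) + (-0.20)(0.3050) + (-0.35)(0.1700) = 0.27925
adj(I−A) = Cᵀ =
  [ 0.6150   0.2850   0.3500]
  [ 0.3050   0.5500   0.3325]
  [ 0.1700   0.2150   0.4600]
(I − A)⁻¹ = adj(I−A) / det(I−A) ≈
  [   2.2023     1.0206     1.2534]
  [   1.0922     1.9696     1.1907]
  [   0.6088     0.7699     1.6473]
Δx = (I − A)⁻¹ Δd with Δd having +25 in the Timber component and 0 elsewhere.
So Δx_S = L_ST · (+25), where L_ST = adj(I−A)_ST / det(I−A) = 0.3325 / 0.27925.
Δx_S = 0.3325 × (+25) / 0.27925 = 8.3125 / 0.27925 ≈ 29.77.

Δx_S = 29.77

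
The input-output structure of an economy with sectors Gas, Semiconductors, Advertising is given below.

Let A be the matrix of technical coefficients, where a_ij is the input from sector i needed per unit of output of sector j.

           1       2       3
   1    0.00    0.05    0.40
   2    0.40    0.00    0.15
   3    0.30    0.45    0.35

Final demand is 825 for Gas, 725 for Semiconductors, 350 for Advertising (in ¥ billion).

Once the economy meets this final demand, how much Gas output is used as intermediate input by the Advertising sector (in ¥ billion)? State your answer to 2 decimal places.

I − A =
  [   1.00    -0.05    -0.40]
  [  -0.40     1.00    -0.15]
  [  -0.30    -0.45     0.65]
Cofactors of I−A, C_ij = (−1)^(i+j)·(minor ij) (rows/columns in the sector order above):
  C_11 = (1.00)(0.65) − (-0.15)(-0.45) = 0.5825
  C_12 = −[(-0.40)(0.65) − (-0.15)(-0.30)] = 0.3050
  C_13 = (-0.40)(-0.45) − (1.00)(-0.30) = 0.4800
  C_21 = −[(-0.05)(0.65) − (-0.40)(-0.45)] = 0.2125
  C_22 = (1.00)(0.65) − (-0.40)(-0.30) = 0.5300
  C_23 = −[(1.00)(-0.45) − (-0.05)(-0.30)] = 0.4650
  C_31 = (-0.05)(-0.15) − (-0.40)(1.00) = 0.4075
  C_32 = −[(1.00)(-0.15) − (-0.40)(-0.40)] = 0.3100
  C_33 = (1.00)(1.00) − (-0.05)(-0.40) = 0.9800
det(I−A) = Σ_j (I−A)_1j·C_1j = (1.00)(0.5825) + (-0.05)(0.3050) + (-0.40)(0.4800) = 0.37525
adj(I−A) = Cᵀ =
  [ 0.5825   0.2125   0.4075]
  [ 0.3050   0.5300   0.3100]
  [ 0.4800   0.4650   0.9800]
(I − A)⁻¹ = adj(I−A) / det(I−A) ≈
  [   1.5523     0.5663     1.0859]
  [   0.8128     1.4124     0.8261]
  [   1.2791     1.2392     2.6116]
First solve x = (I − A)⁻¹ d = adj(I−A)·d / det(I−A); in particular x_3 = (0.4800·825 + 0.4650·725 + 0.9800·350) / 0.37525 = 1076.125 / 0.37525 ≈ 2867.7548.
Intermediate flow from 1 to 3: z_13 = a_13 · x_3 = 0.40 × 1076.125 / 0.37525 = 430.45 / 0.37525 ≈ 1147.10.

z_13 = 1147.10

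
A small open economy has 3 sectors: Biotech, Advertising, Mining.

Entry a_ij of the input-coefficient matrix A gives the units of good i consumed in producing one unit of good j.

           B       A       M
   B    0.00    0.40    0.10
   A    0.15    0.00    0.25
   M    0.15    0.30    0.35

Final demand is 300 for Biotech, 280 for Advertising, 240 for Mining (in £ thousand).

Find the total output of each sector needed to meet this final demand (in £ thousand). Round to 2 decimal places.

I − A =
  [   1.00    -0.40    -0.10]
  [  -0.15     1.00    -0.25]
  [  -0.15    -0.30     0.65]
Cofactors of I−A, C_ij = (−1)^(i+j)·(minor ij) (rows/columns in the sector order above):
  C_11 = (1.00)(0.65) − (-0.25)(-0.30) = 0.5750
  C_12 = −[(-0.15)(0.65) − (-0.25)(-0.15)] = 0.1350
  C_13 = (-0.15)(-0.30) − (1.00)(-0.15) = 0.1950
  C_21 = −[(-0.40)(0.65) − (-0.10)(-0.30)] = 0.2900
  C_22 = (1.00)(0.65) − (-0.10)(-0.15) = 0.6350
  C_23 = −[(1.00)(-0.30) − (-0.40)(-0.15)] = 0.3600
  C_31 = (-0.40)(-0.25) − (-0.10)(1.00) = 0.2000
  C_32 = −[(1.00)(-0.25) − (-0.10)(-0.15)] = 0.2650
  C_33 = (1.00)(1.00) − (-0.40)(-0.15) = 0.9400
det(I−A) = Σ_j (I−A)_1j·C_1j = (1.00)(0.5750) + (-0.40)(0.1350) + (-0.10)(0.1950) = 0.5015
adj(I−A) = Cᵀ =
  [ 0.5750   0.2900   0.2000]
  [ 0.1350   0.6350   0.2650]
  [ 0.1950   0.3600   0.9400]
(I − A)⁻¹ = adj(I−A) / det(I−A) ≈
  [   1.1466     0.5783     0.3988]
  [   0.2692     1.2662     0.5284]
  [   0.3888     0.7178     1.8744]
x = (I − A)⁻¹ d = adj(I−A)·d / det(I−A), with det(I−A) = 0.5015:
  x_B = (0.5750·300 + 0.2900·280 + 0.2000·240) / 0.5015 = 301.70 / 0.5015 ≈ 601.60
  x_A = (0.1350·300 + 0.6350·280 + 0.2650·240) / 0.5015 = 281.90 / 0.5015 ≈ 562.11
  x_M = (0.1950·300 + 0.3600·280 + 0.9400·240) / 0.5015 = 384.90 / 0.5015 ≈ 767.50

x_B = 601.60, x_A = 562.11, x_M = 767.50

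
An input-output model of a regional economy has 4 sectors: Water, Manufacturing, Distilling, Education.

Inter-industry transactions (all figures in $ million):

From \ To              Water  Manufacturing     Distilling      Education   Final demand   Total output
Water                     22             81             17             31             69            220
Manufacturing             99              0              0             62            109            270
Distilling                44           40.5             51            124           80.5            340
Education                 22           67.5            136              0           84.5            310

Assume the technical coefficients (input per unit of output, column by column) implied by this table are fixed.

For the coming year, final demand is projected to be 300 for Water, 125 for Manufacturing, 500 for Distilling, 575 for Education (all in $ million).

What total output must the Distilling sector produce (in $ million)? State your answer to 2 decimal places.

Technical coefficients a_ij = z_ij / X_j:
  a_11 = 22/220 = 0.10, a_21 = 99/220 = 0.45, a_31 = 44/220 = 0.20, a_41 = 22/220 = 0.10
  a_12 = 81/270 = 0.30, a_22 = 0/270 = 0.00, a_32 = 40.5/270 = 0.15, a_42 = 67.5/270 = 0.25
  a_13 = 17/340 = 0.05, a_23 = 0/340 = 0.00, a_33 = 51/340 = 0.15, a_43 = 136/340 = 0.40
  a_14 = 31/310 = 0.10, a_24 = 62/310 = 0.20, a_34 = 124/310 = 0.40, a_44 = 0/310 = 0.00
I − A =
  [   0.90    -0.30    -0.05    -0.10]
  [  -0.45     1.00     0.00    -0.20]
  [  -0.20    -0.15     0.85    -0.40]
  [  -0.10    -0.25    -0.40     1.00]
Compute the cofactors C_ij = (−1)^(i+j)·(3×3 minor ij) of I−A; the adjugate is their transpose:
adj(I−A) = Cᵀ =
  [ 0.635500   0.246750   0.111500   0.157500]
  [ 0.343500   0.592500   0.113500   0.198250]
  [ 0.345500   0.300500   0.692750   0.371750]
  [ 0.287625   0.293000   0.316625   0.636875]
det(I−A) = Σ_j (I−A)_1j·C_1j = (0.90)(0.635500) + (-0.30)(0.343500) + (-0.05)(0.345500) + (-0.10)(0.287625) = 0.4228625
(I − A)⁻¹ = adj(I−A) / det(I−A) ≈
  [   1.5029     0.5835     0.2637     0.3725]
  [   0.8123     1.4012     0.2684     0.4688]
  [   0.8171     0.7106     1.6382     0.8791]
  [   0.6802     0.6929     0.7488     1.5061]
x = (I − A)⁻¹ d = adj(I−A)·d / det(I−A), with det(I−A) = 0.4228625:
  x_1 = (0.635500·300 + 0.246750·125 + 0.111500·500 + 0.157500·575) / 0.4228625 = 367.80625 / 0.4228625 ≈ 869.80
  x_2 = (0.343500·300 + 0.592500·125 + 0.113500·500 + 0.198250·575) / 0.4228625 = 347.85625 / 0.4228625 ≈ 822.62
  x_3 = (0.345500·300 + 0.300500·125 + 0.692750·500 + 0.371750·575) / 0.4228625 = 701.34375 / 0.4228625 ≈ 1658.56
  x_4 = (0.287625·300 + 0.293000·125 + 0.316625·500 + 0.636875·575) / 0.4228625 = 647.428125 / 0.4228625 ≈ 1531.06

x_3 = 1658.56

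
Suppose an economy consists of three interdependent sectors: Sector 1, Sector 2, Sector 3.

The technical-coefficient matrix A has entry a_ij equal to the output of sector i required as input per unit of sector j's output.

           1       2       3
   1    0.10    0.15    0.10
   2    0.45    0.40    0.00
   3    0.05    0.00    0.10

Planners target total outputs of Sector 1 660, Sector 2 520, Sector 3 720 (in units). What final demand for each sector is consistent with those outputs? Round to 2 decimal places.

I − A =
  [   0.90    -0.15    -0.10]
  [  -0.45     0.60     0.00]
  [  -0.05     0.00     0.90]
d = (I − A) x:
  d_1 = (+0.90)·660 + (-0.15)·520 + (-0.10)·720 = 444.00
  d_2 = (-0.45)·660 + (+0.60)·520 + (+0.00)·720 = 15.00
  d_3 = (-0.05)·660 + (+0.00)·520 + (+0.90)·720 = 615.00

d_1 = 444.00, d_2 = 15.00, d_3 = 615.00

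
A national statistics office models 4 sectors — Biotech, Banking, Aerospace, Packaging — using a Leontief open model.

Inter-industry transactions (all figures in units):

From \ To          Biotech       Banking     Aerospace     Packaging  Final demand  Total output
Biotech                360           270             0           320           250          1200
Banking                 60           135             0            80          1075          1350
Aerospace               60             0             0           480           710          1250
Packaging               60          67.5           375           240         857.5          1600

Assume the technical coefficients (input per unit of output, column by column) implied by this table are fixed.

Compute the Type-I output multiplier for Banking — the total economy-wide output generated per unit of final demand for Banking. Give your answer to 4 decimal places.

m_2 = 1.6459

Technical coefficients a_ij = z_ij / X_j:
  a_11 = 360/1200 = 0.30, a_21 = 60/1200 = 0.05, a_31 = 60/1200 = 0.05, a_41 = 60/1200 = 0.05
  a_12 = 270/1350 = 0.20, a_22 = 135/1350 = 0.10, a_32 = 0/1350 = 0.00, a_42 = 67.5/1350 = 0.05
  a_13 = 0/1250 = 0.00, a_23 = 0/1250 = 0.00, a_33 = 0/1250 = 0.00, a_43 = 375/1250 = 0.30
  a_14 = 320/1600 = 0.20, a_24 = 80/1600 = 0.05, a_34 = 480/1600 = 0.30, a_44 = 240/1600 = 0.15
I − A =
  [   0.70    -0.20     0.00    -0.20]
  [  -0.05     0.90     0.00    -0.05]
  [  -0.05     0.00     1.00    -0.30]
  [  -0.05    -0.05    -0.30     0.85]
Compute the cofactors C_ij = (−1)^(i+j)·(3×3 minor ij) of I−A; the adjugate is their transpose:
adj(I−A) = Cᵀ =
  [ 0.681500   0.162000   0.057000   0.190000]
  [ 0.041250   0.519000   0.013500   0.045000]
  [ 0.052375   0.022500   0.515250   0.195500]
  [ 0.061000   0.048000   0.186000   0.620000]
det(I−A) = Σ_j (I−A)_1j·C_1j = (0.70)(0.681500) + (-0.20)(0.041250) + (0.00)(0.052375) + (-0.20)(0.061000) = 0.4566
(I − A)⁻¹ = adj(I−A) / det(I−A) ≈
  [   1.49255     0.35480     0.12484     0.41612]
  [   0.09034     1.13666     0.02957     0.09855]
  [   0.11471     0.04928     1.12845     0.42816]
  [   0.13360     0.10512     0.40736     1.35786]
The output multiplier for sector j is the column-j sum of the Leontief inverse (I − A)⁻¹ = adj(I−A) / det(I−A).
Column 2 of adj(I−A): (0.162000, 0.519000, 0.022500, 0.048000); det(I−A) = 0.4566.
m_2 = (0.162000 + 0.519000 + 0.022500 + 0.048000) / 0.4566 = 0.7515 / 0.4566 ≈ 1.6459.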